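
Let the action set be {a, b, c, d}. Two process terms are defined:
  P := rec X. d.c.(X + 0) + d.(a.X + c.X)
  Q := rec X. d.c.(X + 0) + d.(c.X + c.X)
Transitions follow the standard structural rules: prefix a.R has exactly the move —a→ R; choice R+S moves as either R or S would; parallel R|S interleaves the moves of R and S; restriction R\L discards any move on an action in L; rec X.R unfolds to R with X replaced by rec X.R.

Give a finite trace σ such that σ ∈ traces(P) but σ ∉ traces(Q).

da

P's transition system — 4 states:
  p0 = rec X. d.c.(X + 0) + d.(a.X + c.X) ⊢ —d→ p1, —d→ p2
  p1 = a.(rec X. d.c.(X + 0) + d.(a.X + c.X)) + c.(rec X. d.c.(X + 0) + d.(a.X + c.X)) ⊢ —a→ p0, —c→ p0
  p2 = c.((rec X. d.c.(X + 0) + d.(a.X + c.X)) + 0) ⊢ —c→ p3
  p3 = (rec X. d.c.(X + 0) + d.(a.X + c.X)) + 0 ⊢ —d→ p1, —d→ p2
Q's transition system — 4 states:
  q0 = rec X. d.c.(X + 0) + d.(c.X + c.X) ⊢ —d→ q1, —d→ q2
  q1 = c.((rec X. d.c.(X + 0) + d.(c.X + c.X)) + 0) ⊢ —c→ q3
  q2 = c.(rec X. d.c.(X + 0) + d.(c.X + c.X)) + c.(rec X. d.c.(X + 0) + d.(c.X + c.X)) ⊢ —c→ q0
  q3 = (rec X. d.c.(X + 0) + d.(c.X + c.X)) + 0 ⊢ —d→ q1, —d→ q2
Trace ⟨da⟩ through P, begin at {p0}:
  after d @ step 1: {p1, p2}
  after a @ step 2: {p0}
  ✓ P
Trace ⟨da⟩ through Q, begin at {q0}:
  after d @ step 1: {q1, q2}
  after a @ step 2: no successor for Q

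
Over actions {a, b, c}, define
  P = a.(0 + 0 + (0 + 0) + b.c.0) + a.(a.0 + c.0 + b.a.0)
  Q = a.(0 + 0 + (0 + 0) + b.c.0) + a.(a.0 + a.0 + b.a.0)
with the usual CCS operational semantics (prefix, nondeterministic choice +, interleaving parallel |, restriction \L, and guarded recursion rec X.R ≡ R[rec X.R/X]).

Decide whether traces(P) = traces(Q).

Reachable graph of P (6 states):
  p0 = a.(0 + 0 + (0 + 0) + b.c.0) + a.(a.0 + c.0 + b.a.0) ⊢ -a-> p1, -a-> p2
  p1 = 0 + 0 + (0 + 0) + b.c.0 ⊢ -b-> p3
  p2 = a.0 + c.0 + b.a.0 ⊢ -a-> p4, -b-> p5, -c-> p4
  p3 = c.0 ⊢ -c-> p4
  p4 = 0 ⊢ stopped
  p5 = a.0 ⊢ -a-> p4
Reachable graph of Q (6 states):
  q0 = a.(0 + 0 + (0 + 0) + b.c.0) + a.(a.0 + a.0 + b.a.0) ⊢ -a-> q1, -a-> q2
  q1 = 0 + 0 + (0 + 0) + b.c.0 ⊢ -b-> q3
  q2 = a.0 + a.0 + b.a.0 ⊢ -a-> q4, -b-> q5
  q3 = c.0 ⊢ -c-> q4
  q4 = 0 ⊢ stopped
  q5 = a.0 ⊢ -a-> q4
Trace ⟨ac⟩ through P, begin at {p0}:
  step 1 (a): {p1, p2}
  step 2 (c): {p4}
  — P admits the full trace.
Trace ⟨ac⟩ through Q, begin at {q0}:
  step 1 (a): {q1, q2}
  step 2 (c): ∅  — Q cannot continue

trace-distinct — witness ⟨ac⟩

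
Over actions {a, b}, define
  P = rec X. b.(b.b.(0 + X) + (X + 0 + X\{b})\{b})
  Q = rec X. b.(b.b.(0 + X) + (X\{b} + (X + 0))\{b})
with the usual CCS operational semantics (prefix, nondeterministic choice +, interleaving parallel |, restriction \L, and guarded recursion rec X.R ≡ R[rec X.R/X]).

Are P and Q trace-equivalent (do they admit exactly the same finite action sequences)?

Reachable graph of P (4 states):
  s0 = rec X. b.(b.b.(0 + X) + (X + 0 + X\{b})\{b}) has moves =b=> s1
  s1 = b.b.(0 + (rec X. b.(b.b.(0 + X) + (X + 0 + X\{b})\{b}))) + ((rec X. b.(b.b.(0 + X) + (X + 0 + X\{b})\{b})) + 0 + (rec X. b.(b.b.(0 + X) + (X + 0 + X\{b})\{b}))\{b})\{b} has moves =b=> s2
  s2 = b.(0 + (rec X. b.(b.b.(0 + X) + (X + 0 + X\{b})\{b}))) has moves =b=> s3
  s3 = 0 + (rec X. b.(b.b.(0 + X) + (X + 0 + X\{b})\{b})) has moves =b=> s1
Reachable graph of Q (4 states):
  t0 = rec X. b.(b.b.(0 + X) + (X\{b} + (X + 0))\{b}) has moves =b=> t1
  t1 = b.b.(0 + (rec X. b.(b.b.(0 + X) + (X\{b} + (X + 0))\{b}))) + ((rec X. b.(b.b.(0 + X) + (X\{b} + (X + 0))\{b}))\{b} + ((rec X. b.(b.b.(0 + X) + (X\{b} + (X + 0))\{b})) + 0))\{b} has moves =b=> t2
  t2 = b.(0 + (rec X. b.(b.b.(0 + X) + (X\{b} + (X + 0))\{b}))) has moves =b=> t3
  t3 = 0 + (rec X. b.(b.b.(0 + X) + (X\{b} + (X + 0))\{b})) has moves =b=> t1
Partition-refinement fixed point:
  B0 = {s0, s1, s2, s3, t0, t1, t2, t3}
s0 ∈ B0, t0 ∈ B0 → same block
Bisimilar ⇒ trace-equivalent.

trace-equivalent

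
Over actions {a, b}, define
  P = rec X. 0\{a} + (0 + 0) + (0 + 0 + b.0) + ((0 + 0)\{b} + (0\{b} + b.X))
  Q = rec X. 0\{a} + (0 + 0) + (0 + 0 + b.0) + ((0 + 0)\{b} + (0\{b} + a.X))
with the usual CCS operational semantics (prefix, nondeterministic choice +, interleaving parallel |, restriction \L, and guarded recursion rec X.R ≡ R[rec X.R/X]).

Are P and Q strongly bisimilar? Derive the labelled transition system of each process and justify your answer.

P's transition system — 2 states:
  s0 = rec X. 0\{a} + (0 + 0) + (0 + 0 + b.0) + ((0 + 0)\{b} + (0\{b} + b.X)) :: ··b··> s0, ··b··> s1
  s1 = 0 :: (no moves)
Q's transition system — 2 states:
  t0 = rec X. 0\{a} + (0 + 0) + (0 + 0 + b.0) + ((0 + 0)\{b} + (0\{b} + a.X)) :: ··a··> t0, ··b··> t1
  t1 = 0 :: (no moves)
Bisimilarity quotient blocks:
  B0 = {s0}
  B1 = {s1, t1}
  B2 = {t0}
s0 ∈ B0, t0 ∈ B2 → different blocks

not bisimilar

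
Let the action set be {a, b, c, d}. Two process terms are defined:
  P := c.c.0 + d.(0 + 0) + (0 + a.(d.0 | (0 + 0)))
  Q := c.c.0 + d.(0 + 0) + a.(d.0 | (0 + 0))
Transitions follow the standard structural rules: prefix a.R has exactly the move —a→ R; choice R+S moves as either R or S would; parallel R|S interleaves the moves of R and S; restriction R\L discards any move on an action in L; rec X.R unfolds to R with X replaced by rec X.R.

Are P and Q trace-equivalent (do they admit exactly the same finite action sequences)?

trace-equivalent

Reachable graph of P (6 states):
  s0 = c.c.0 + d.(0 + 0) + (0 + a.(d.0 | (0 + 0))) | =a=> s1, =c=> s2, =d=> s3
  s1 = d.0 | (0 + 0) | =d=> s4
  s2 = c.0 | =c=> s5
  s3 = 0 + 0 | (no moves)
  s4 = 0 | (0 + 0) | (no moves)
  s5 = 0 | (no moves)
Reachable graph of Q (6 states):
  t0 = c.c.0 + d.(0 + 0) + a.(d.0 | (0 + 0)) | =a=> t1, =c=> t2, =d=> t3
  t1 = d.0 | (0 + 0) | =d=> t4
  t2 = c.0 | =c=> t5
  t3 = 0 + 0 | (no moves)
  t4 = 0 | (0 + 0) | (no moves)
  t5 = 0 | (no moves)
Bisimilarity quotient blocks:
  B0 = {s0, t0}
  B1 = {s3, s4, s5, t3, t4, t5}
  B2 = {s2, t2}
  B3 = {s1, t1}
s0 ∈ B0, t0 ∈ B0 → same block
Bisimilar ⇒ trace-equivalent.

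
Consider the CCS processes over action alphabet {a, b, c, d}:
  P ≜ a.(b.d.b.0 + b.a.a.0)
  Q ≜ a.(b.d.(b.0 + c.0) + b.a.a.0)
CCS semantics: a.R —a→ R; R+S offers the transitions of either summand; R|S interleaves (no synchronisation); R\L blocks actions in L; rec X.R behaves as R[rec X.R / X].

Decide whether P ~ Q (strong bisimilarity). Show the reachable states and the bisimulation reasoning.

Reachable graph of P (7 states):
  p0 = a.(b.d.b.0 + b.a.a.0) ⊢ -a-> p1
  p1 = b.d.b.0 + b.a.a.0 ⊢ -b-> p2, -b-> p3
  p2 = a.a.0 ⊢ -a-> p4
  p3 = d.b.0 ⊢ -d-> p5
  p4 = a.0 ⊢ -a-> p6
  p5 = b.0 ⊢ -b-> p6
  p6 = 0 ⊢ stopped
Reachable graph of Q (7 states):
  q0 = a.(b.d.(b.0 + c.0) + b.a.a.0) ⊢ -a-> q1
  q1 = b.d.(b.0 + c.0) + b.a.a.0 ⊢ -b-> q2, -b-> q3
  q2 = a.a.0 ⊢ -a-> q4
  q3 = d.(b.0 + c.0) ⊢ -d-> q5
  q4 = a.0 ⊢ -a-> q6
  q5 = b.0 + c.0 ⊢ -b-> q6, -c-> q6
  q6 = 0 ⊢ stopped
Bisimilarity quotient blocks:
  B0 = {p0}
  B1 = {p1}
  B2 = {p3}
  B3 = {p5}
  B4 = {p6, q6}
  B5 = {p2, q2}
  B6 = {p4, q4}
  B7 = {q0}
  B8 = {q1}
  B9 = {q3}
  B10 = {q5}
p0 ∈ B0, q0 ∈ B7 → different blocks

NO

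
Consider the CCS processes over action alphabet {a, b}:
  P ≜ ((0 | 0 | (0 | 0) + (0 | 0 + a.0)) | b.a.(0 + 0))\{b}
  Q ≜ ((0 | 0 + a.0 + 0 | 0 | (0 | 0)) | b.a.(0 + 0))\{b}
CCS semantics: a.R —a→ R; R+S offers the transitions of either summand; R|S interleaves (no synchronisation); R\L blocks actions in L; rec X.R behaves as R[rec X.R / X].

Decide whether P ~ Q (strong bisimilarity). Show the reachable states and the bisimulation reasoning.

P ~ Q

Reachable graph of P (2 states):
  s0 = ((0 | 0 | (0 | 0) + (0 | 0 + a.0)) | b.a.(0 + 0))\{b} ⊢ ··a··> s1
  s1 = (0 | b.a.(0 + 0))\{b} ⊢ ∅
Reachable graph of Q (2 states):
  t0 = ((0 | 0 + a.0 + 0 | 0 | (0 | 0)) | b.a.(0 + 0))\{b} ⊢ ··a··> t1
  t1 = (0 | b.a.(0 + 0))\{b} ⊢ ∅
Coarsest stable partition (strong bisimilarity classes):
  B0 = {s0, t0}
  B1 = {s1, t1}
s0 ∈ B0, t0 ∈ B0 → same block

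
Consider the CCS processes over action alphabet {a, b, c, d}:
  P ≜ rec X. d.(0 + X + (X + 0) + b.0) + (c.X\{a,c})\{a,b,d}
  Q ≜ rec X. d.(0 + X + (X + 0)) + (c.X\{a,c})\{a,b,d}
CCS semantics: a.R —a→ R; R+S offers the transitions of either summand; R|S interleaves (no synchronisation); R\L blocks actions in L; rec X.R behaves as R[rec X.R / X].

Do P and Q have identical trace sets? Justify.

Reachable graph of P (4 states):
  u0 = rec X. d.(0 + X + (X + 0) + b.0) + (c.X\{a,c})\{a,b,d} | --c--▸ u1, --d--▸ u2
  u1 = (rec X. d.(0 + X + (X + 0) + b.0) + (c.X\{a,c})\{a,b,d})\{a,c}\{a,b,d} | (no moves)
  u2 = 0 + (rec X. d.(0 + X + (X + 0) + b.0) + (c.X\{a,c})\{a,b,d}) + ((rec X. d.(0 + X + (X + 0) + b.0) + (c.X\{a,c})\{a,b,d}) + 0) + b.0 | --b--▸ u3, --c--▸ u1, --d--▸ u2
  u3 = 0 | (no moves)
Reachable graph of Q (3 states):
  v0 = rec X. d.(0 + X + (X + 0)) + (c.X\{a,c})\{a,b,d} | --c--▸ v1, --d--▸ v2
  v1 = (rec X. d.(0 + X + (X + 0)) + (c.X\{a,c})\{a,b,d})\{a,c}\{a,b,d} | (no moves)
  v2 = 0 + (rec X. d.(0 + X + (X + 0)) + (c.X\{a,c})\{a,b,d}) + ((rec X. d.(0 + X + (X + 0)) + (c.X\{a,c})\{a,b,d}) + 0) | --c--▸ v1, --d--▸ v2
Run σ = ⟨db⟩ on P: start {u0}
  [1] d ⇒ {u2}
  [2] b ⇒ {u3}
  — P admits the full trace.
Run σ = ⟨db⟩ on Q: start {v0}
  [1] d ⇒ {v2}
  [2] b ⇒ ∅ (Q stuck)

trace-distinct — witness ⟨db⟩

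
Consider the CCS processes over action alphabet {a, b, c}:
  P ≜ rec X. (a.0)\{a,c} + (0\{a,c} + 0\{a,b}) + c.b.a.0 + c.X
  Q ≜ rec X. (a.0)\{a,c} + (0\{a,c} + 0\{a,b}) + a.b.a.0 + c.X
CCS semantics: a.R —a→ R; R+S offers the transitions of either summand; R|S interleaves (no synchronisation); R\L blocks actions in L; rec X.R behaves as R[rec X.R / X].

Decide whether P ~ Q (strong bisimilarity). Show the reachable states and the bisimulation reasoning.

P ≁ Q

LTS(P): 4 reachable states
  p0 = rec X. (a.0)\{a,c} + (0\{a,c} + 0\{a,b}) + c.b.a.0 + c.X | -c-> p0, -c-> p1
  p1 = b.a.0 | -b-> p2
  p2 = a.0 | -a-> p3
  p3 = 0 | stopped
LTS(Q): 4 reachable states
  q0 = rec X. (a.0)\{a,c} + (0\{a,c} + 0\{a,b}) + a.b.a.0 + c.X | -a-> q1, -c-> q0
  q1 = b.a.0 | -b-> q2
  q2 = a.0 | -a-> q3
  q3 = 0 | stopped
Coarsest stable partition (strong bisimilarity classes):
  B0 = {p0}
  B1 = {p1, q1}
  B2 = {p2, q2}
  B3 = {p3, q3}
  B4 = {q0}
p0 ∈ B0, q0 ∈ B4 → different blocks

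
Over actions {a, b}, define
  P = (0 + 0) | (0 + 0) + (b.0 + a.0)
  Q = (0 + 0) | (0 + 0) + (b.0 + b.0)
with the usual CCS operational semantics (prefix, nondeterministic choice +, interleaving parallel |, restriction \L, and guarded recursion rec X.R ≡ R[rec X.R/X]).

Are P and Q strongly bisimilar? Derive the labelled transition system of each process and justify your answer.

LTS(P): 2 reachable states
  s0 = (0 + 0) | (0 + 0) + (b.0 + a.0) → —a→ s1, —b→ s1
  s1 = 0 → ·
LTS(Q): 2 reachable states
  t0 = (0 + 0) | (0 + 0) + (b.0 + b.0) → —b→ t1
  t1 = 0 → ·
Bisimilarity quotient blocks:
  B0 = {s0}
  B1 = {s1, t1}
  B2 = {t0}
s0 ∈ B0, t0 ∈ B2 → different blocks

not bisimilar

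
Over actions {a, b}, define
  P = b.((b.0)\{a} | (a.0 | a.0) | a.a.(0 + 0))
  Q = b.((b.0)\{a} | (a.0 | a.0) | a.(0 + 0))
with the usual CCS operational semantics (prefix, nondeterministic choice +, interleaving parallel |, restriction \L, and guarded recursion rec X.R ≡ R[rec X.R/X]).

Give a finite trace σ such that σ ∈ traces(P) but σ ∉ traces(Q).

baaaa

LTS(P): 25 reachable states
  m0 = b.((b.0)\{a} | (a.0 | a.0) | a.a.(0 + 0)) → ··b··> m1
  m1 = (b.0)\{a} | (a.0 | a.0) | a.a.(0 + 0) → ··a··> m2, ··a··> m3, ··a··> m4, ··b··> m5
  m2 = (b.0)\{a} | (0 | a.0) | a.a.(0 + 0) → ··a··> m6, ··a··> m7, ··b··> m8
  m3 = (b.0)\{a} | (a.0 | 0) | a.a.(0 + 0) → ··a··> m6, ··a··> m9, ··b··> m10
  m4 = (b.0)\{a} | (a.0 | a.0) | a.(0 + 0) → ··a··> m11, ··a··> m7, ··a··> m9, ··b··> m12
  m5 = 0\{a} | (a.0 | a.0) | a.a.(0 + 0) → ··a··> m10, ··a··> m12, ··a··> m8
  m6 = (b.0)\{a} | (0 | 0) | a.a.(0 + 0) → ··a··> m13, ··b··> m14
  m7 = (b.0)\{a} | (0 | a.0) | a.(0 + 0) → ··a··> m13, ··a··> m15, ··b··> m16
  m8 = 0\{a} | (0 | a.0) | a.a.(0 + 0) → ··a··> m14, ··a··> m16
  m9 = (b.0)\{a} | (a.0 | 0) | a.(0 + 0) → ··a··> m13, ··a··> m17, ··b··> m18
  m10 = 0\{a} | (a.0 | 0) | a.a.(0 + 0) → ··a··> m14, ··a··> m18
  m11 = (b.0)\{a} | (a.0 | a.0) | (0 + 0) → ··a··> m15, ··a··> m17, ··b··> m19
  m12 = 0\{a} | (a.0 | a.0) | a.(0 + 0) → ··a··> m16, ··a··> m18, ··a··> m19
  m13 = (b.0)\{a} | (0 | 0) | a.(0 + 0) → ··a··> m20, ··b··> m21
  m14 = 0\{a} | (0 | 0) | a.a.(0 + 0) → ··a··> m21
  m15 = (b.0)\{a} | (0 | a.0) | (0 + 0) → ··a··> m20, ··b··> m22
  m16 = 0\{a} | (0 | a.0) | a.(0 + 0) → ··a··> m21, ··a··> m22
  m17 = (b.0)\{a} | (a.0 | 0) | (0 + 0) → ··a··> m20, ··b··> m23
  m18 = 0\{a} | (a.0 | 0) | a.(0 + 0) → ··a··> m21, ··a··> m23
  m19 = 0\{a} | (a.0 | a.0) | (0 + 0) → ··a··> m22, ··a··> m23
  m20 = (b.0)\{a} | (0 | 0) | (0 + 0) → ··b··> m24
  m21 = 0\{a} | (0 | 0) | a.(0 + 0) → ··a··> m24
  m22 = 0\{a} | (0 | a.0) | (0 + 0) → ··a··> m24
  m23 = 0\{a} | (a.0 | 0) | (0 + 0) → ··a··> m24
  m24 = 0\{a} | (0 | 0) | (0 + 0) → (no moves)
LTS(Q): 17 reachable states
  n0 = b.((b.0)\{a} | (a.0 | a.0) | a.(0 + 0)) → ··b··> n1
  n1 = (b.0)\{a} | (a.0 | a.0) | a.(0 + 0) → ··a··> n2, ··a··> n3, ··a··> n4, ··b··> n5
  n2 = (b.0)\{a} | (0 | a.0) | a.(0 + 0) → ··a··> n6, ··a··> n7, ··b··> n8
  n3 = (b.0)\{a} | (a.0 | 0) | a.(0 + 0) → ··a··> n6, ··a··> n9, ··b··> n10
  n4 = (b.0)\{a} | (a.0 | a.0) | (0 + 0) → ··a··> n7, ··a··> n9, ··b··> n11
  n5 = 0\{a} | (a.0 | a.0) | a.(0 + 0) → ··a··> n10, ··a··> n11, ··a··> n8
  n6 = (b.0)\{a} | (0 | 0) | a.(0 + 0) → ··a··> n12, ··b··> n13
  n7 = (b.0)\{a} | (0 | a.0) | (0 + 0) → ··a··> n12, ··b··> n14
  n8 = 0\{a} | (0 | a.0) | a.(0 + 0) → ··a··> n13, ··a··> n14
  n9 = (b.0)\{a} | (a.0 | 0) | (0 + 0) → ··a··> n12, ··b··> n15
  n10 = 0\{a} | (a.0 | 0) | a.(0 + 0) → ··a··> n13, ··a··> n15
  n11 = 0\{a} | (a.0 | a.0) | (0 + 0) → ··a··> n14, ··a··> n15
  n12 = (b.0)\{a} | (0 | 0) | (0 + 0) → ··b··> n16
  n13 = 0\{a} | (0 | 0) | a.(0 + 0) → ··a··> n16
  n14 = 0\{a} | (0 | a.0) | (0 + 0) → ··a··> n16
  n15 = 0\{a} | (a.0 | 0) | (0 + 0) → ··a··> n16
  n16 = 0\{a} | (0 | 0) | (0 + 0) → (no moves)
Executing baaaa from P (initial set {m0}):
  [1] b ⇒ {m1}
  [2] a ⇒ {m2, m3, m4}
  [3] a ⇒ {m11, m6, m7, m9}
  [4] a ⇒ {m13, m15, m17}
  [5] a ⇒ {m20}
  ✓ P
Executing baaaa from Q (initial set {n0}):
  [1] b ⇒ {n1}
  [2] a ⇒ {n2, n3, n4}
  [3] a ⇒ {n6, n7, n9}
  [4] a ⇒ {n12}
  [5] a ⇒ ∅  — Q cannot continue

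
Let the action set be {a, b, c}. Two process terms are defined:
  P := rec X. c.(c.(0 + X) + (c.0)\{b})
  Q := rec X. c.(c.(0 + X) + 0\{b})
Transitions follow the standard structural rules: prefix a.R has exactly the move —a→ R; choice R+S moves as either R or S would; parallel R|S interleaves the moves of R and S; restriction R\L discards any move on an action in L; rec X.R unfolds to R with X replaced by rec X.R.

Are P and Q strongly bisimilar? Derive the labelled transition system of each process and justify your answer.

not bisimilar

LTS(P): 4 reachable states
  m0 = rec X. c.(c.(0 + X) + (c.0)\{b}) | —c→ m1
  m1 = c.(0 + (rec X. c.(c.(0 + X) + (c.0)\{b}))) + (c.0)\{b} | —c→ m2, —c→ m3
  m2 = 0 + (rec X. c.(c.(0 + X) + (c.0)\{b})) | —c→ m1
  m3 = 0\{b} | ∅
LTS(Q): 3 reachable states
  n0 = rec X. c.(c.(0 + X) + 0\{b}) | —c→ n1
  n1 = c.(0 + (rec X. c.(c.(0 + X) + 0\{b}))) + 0\{b} | —c→ n2
  n2 = 0 + (rec X. c.(c.(0 + X) + 0\{b})) | —c→ n1
Partition-refinement fixed point:
  B0 = {m0, m2}
  B1 = {m1}
  B2 = {m3}
  B3 = {n0, n1, n2}
m0 ∈ B0, n0 ∈ B3 → different blocks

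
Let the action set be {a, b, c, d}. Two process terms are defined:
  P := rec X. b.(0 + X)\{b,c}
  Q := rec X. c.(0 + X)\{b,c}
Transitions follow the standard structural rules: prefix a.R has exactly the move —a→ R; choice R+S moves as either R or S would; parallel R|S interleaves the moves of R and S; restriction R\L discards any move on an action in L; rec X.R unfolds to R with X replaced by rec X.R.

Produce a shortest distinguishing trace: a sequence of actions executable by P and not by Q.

LTS(P): 2 reachable states
  u0 = rec X. b.(0 + X)\{b,c} ⊢ ··b··> u1
  u1 = (0 + (rec X. b.(0 + X)\{b,c}))\{b,c} ⊢ ∅
LTS(Q): 2 reachable states
  v0 = rec X. c.(0 + X)\{b,c} ⊢ ··c··> v1
  v1 = (0 + (rec X. c.(0 + X)\{b,c}))\{b,c} ⊢ ∅
Trace ⟨b⟩ through P, begin at {u0}:
  after b @ step 1: {u1}
  — P admits the full trace.
Trace ⟨b⟩ through Q, begin at {v0}:
  after b @ step 1: ∅ (Q stuck)

b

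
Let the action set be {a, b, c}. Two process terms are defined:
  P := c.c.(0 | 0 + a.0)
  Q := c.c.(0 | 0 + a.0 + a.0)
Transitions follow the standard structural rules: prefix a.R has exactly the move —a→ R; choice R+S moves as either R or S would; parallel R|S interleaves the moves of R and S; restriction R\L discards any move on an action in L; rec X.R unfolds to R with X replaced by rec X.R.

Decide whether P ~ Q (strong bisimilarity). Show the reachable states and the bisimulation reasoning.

bisimilar

LTS(P): 4 reachable states
  m0 = c.c.(0 | 0 + a.0) :: =c=> m1
  m1 = c.(0 | 0 + a.0) :: =c=> m2
  m2 = 0 | 0 + a.0 :: =a=> m3
  m3 = 0 :: ·
LTS(Q): 4 reachable states
  n0 = c.c.(0 | 0 + a.0 + a.0) :: =c=> n1
  n1 = c.(0 | 0 + a.0 + a.0) :: =c=> n2
  n2 = 0 | 0 + a.0 + a.0 :: =a=> n3
  n3 = 0 :: ·
Bisimilarity quotient blocks:
  B0 = {m0, n0}
  B1 = {m1, n1}
  B2 = {m2, n2}
  B3 = {m3, n3}
m0 ∈ B0, n0 ∈ B0 → same block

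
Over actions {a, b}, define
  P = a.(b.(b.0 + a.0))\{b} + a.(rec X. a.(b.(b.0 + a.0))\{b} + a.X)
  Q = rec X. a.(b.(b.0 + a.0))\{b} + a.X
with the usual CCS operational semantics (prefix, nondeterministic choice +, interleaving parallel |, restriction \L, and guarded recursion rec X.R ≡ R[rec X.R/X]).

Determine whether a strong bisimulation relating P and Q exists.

P ~ Q

LTS(P): 3 reachable states
  m0 = a.(b.(b.0 + a.0))\{b} + a.(rec X. a.(b.(b.0 + a.0))\{b} + a.X) has moves ··a··> m1, ··a··> m2
  m1 = (b.(b.0 + a.0))\{b} has moves stopped
  m2 = rec X. a.(b.(b.0 + a.0))\{b} + a.X has moves ··a··> m1, ··a··> m2
LTS(Q): 2 reachable states
  n0 = rec X. a.(b.(b.0 + a.0))\{b} + a.X has moves ··a··> n0, ··a··> n1
  n1 = (b.(b.0 + a.0))\{b} has moves stopped
Bisimilarity quotient blocks:
  B0 = {m0, m2, n0}
  B1 = {m1, n1}
m0 ∈ B0, n0 ∈ B0 → same block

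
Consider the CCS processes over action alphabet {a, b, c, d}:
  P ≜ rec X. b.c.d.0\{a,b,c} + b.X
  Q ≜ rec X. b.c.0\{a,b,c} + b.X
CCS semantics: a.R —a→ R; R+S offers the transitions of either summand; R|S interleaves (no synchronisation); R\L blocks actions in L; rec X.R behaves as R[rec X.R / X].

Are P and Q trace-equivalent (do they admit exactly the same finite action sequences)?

LTS(P): 4 reachable states
  u0 = rec X. b.c.d.0\{a,b,c} + b.X has moves ··b··> u0, ··b··> u1
  u1 = c.d.0\{a,b,c} has moves ··c··> u2
  u2 = d.0\{a,b,c} has moves ··d··> u3
  u3 = 0\{a,b,c} has moves stopped
LTS(Q): 3 reachable states
  v0 = rec X. b.c.0\{a,b,c} + b.X has moves ··b··> v0, ··b··> v1
  v1 = c.0\{a,b,c} has moves ··c··> v2
  v2 = 0\{a,b,c} has moves stopped
Run σ = ⟨bcd⟩ on P: start {u0}
  step 1 (b): {u0, u1}
  step 2 (c): {u2}
  step 3 (d): {u3}
  P completes σ.
Run σ = ⟨bcd⟩ on Q: start {v0}
  step 1 (b): {v0, v1}
  step 2 (c): {v2}
  step 3 (d): ∅  — Q cannot continue

traces(P) ≠ traces(Q) — witness ⟨bcd⟩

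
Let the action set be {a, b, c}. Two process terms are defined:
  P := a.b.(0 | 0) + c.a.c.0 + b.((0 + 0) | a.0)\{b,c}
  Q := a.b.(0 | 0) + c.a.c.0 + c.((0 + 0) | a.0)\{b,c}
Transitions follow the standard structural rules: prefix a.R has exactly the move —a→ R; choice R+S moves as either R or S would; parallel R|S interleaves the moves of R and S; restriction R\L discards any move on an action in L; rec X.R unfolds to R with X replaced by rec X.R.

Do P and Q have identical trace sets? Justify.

Reachable graph of P (8 states):
  s0 = a.b.(0 | 0) + c.a.c.0 + b.((0 + 0) | a.0)\{b,c} → ··a··> s1, ··b··> s2, ··c··> s3
  s1 = b.(0 | 0) → ··b··> s4
  s2 = ((0 + 0) | a.0)\{b,c} → ··a··> s5
  s3 = a.c.0 → ··a··> s6
  s4 = 0 | 0 → (no moves)
  s5 = ((0 + 0) | 0)\{b,c} → (no moves)
  s6 = c.0 → ··c··> s7
  s7 = 0 → (no moves)
Reachable graph of Q (8 states):
  t0 = a.b.(0 | 0) + c.a.c.0 + c.((0 + 0) | a.0)\{b,c} → ··a··> t1, ··c··> t2, ··c··> t3
  t1 = b.(0 | 0) → ··b··> t4
  t2 = ((0 + 0) | a.0)\{b,c} → ··a··> t5
  t3 = a.c.0 → ··a··> t6
  t4 = 0 | 0 → (no moves)
  t5 = ((0 + 0) | 0)\{b,c} → (no moves)
  t6 = c.0 → ··c··> t7
  t7 = 0 → (no moves)
Trace ⟨b⟩ through P, begin at {s0}:
  [1] b ⇒ {s2}
  ✓ P
Trace ⟨b⟩ through Q, begin at {t0}:
  [1] b ⇒ no successor for Q

NO — witness ⟨b⟩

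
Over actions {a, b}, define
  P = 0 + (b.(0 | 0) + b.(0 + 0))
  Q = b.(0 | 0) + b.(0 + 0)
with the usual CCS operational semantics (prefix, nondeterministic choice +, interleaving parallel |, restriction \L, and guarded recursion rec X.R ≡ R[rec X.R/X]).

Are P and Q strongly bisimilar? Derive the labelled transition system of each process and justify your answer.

YES

Reachable graph of P (3 states):
  s0 = 0 + (b.(0 | 0) + b.(0 + 0)) has moves --b--▸ s1, --b--▸ s2
  s1 = 0 + 0 has moves ·
  s2 = 0 | 0 has moves ·
Reachable graph of Q (3 states):
  t0 = b.(0 | 0) + b.(0 + 0) has moves --b--▸ t1, --b--▸ t2
  t1 = 0 + 0 has moves ·
  t2 = 0 | 0 has moves ·
Coarsest stable partition (strong bisimilarity classes):
  B0 = {s0, t0}
  B1 = {s1, s2, t1, t2}
s0 ∈ B0, t0 ∈ B0 → same block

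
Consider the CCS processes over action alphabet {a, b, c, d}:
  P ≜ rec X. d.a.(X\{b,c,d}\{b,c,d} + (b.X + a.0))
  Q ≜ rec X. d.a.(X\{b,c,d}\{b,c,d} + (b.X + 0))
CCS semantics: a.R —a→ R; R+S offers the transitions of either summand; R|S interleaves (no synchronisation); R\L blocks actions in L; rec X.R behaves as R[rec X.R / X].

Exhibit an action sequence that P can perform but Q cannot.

daa

P's transition system — 4 states:
  m0 = rec X. d.a.(X\{b,c,d}\{b,c,d} + (b.X + a.0)) | ··d··> m1
  m1 = a.((rec X. d.a.(X\{b,c,d}\{b,c,d} + (b.X + a.0)))\{b,c,d}\{b,c,d} + (b.(rec X. d.a.(X\{b,c,d}\{b,c,d} + (b.X + a.0))) + a.0)) | ··a··> m2
  m2 = (rec X. d.a.(X\{b,c,d}\{b,c,d} + (b.X + a.0)))\{b,c,d}\{b,c,d} + (b.(rec X. d.a.(X\{b,c,d}\{b,c,d} + (b.X + a.0))) + a.0) | ··a··> m3, ··b··> m0
  m3 = 0 | (no moves)
Q's transition system — 3 states:
  n0 = rec X. d.a.(X\{b,c,d}\{b,c,d} + (b.X + 0)) | ··d··> n1
  n1 = a.((rec X. d.a.(X\{b,c,d}\{b,c,d} + (b.X + 0)))\{b,c,d}\{b,c,d} + (b.(rec X. d.a.(X\{b,c,d}\{b,c,d} + (b.X + 0))) + 0)) | ··a··> n2
  n2 = (rec X. d.a.(X\{b,c,d}\{b,c,d} + (b.X + 0)))\{b,c,d}\{b,c,d} + (b.(rec X. d.a.(X\{b,c,d}\{b,c,d} + (b.X + 0))) + 0) | ··b··> n0
Run σ = ⟨daa⟩ on P: start {m0}
  step 1 (d): {m1}
  step 2 (a): {m2}
  step 3 (a): {m3}
  ✓ P
Run σ = ⟨daa⟩ on Q: start {n0}
  step 1 (d): {n1}
  step 2 (a): {n2}
  step 3 (a): ∅  — Q cannot continue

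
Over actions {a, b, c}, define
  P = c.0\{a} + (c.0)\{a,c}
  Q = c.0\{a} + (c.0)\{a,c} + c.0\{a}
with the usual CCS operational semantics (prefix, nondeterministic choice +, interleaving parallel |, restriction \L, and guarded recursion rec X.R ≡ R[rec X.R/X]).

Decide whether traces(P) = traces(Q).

Reachable graph of P (2 states):
  u0 = c.0\{a} + (c.0)\{a,c} has moves --c--▸ u1
  u1 = 0\{a} has moves (no moves)
Reachable graph of Q (2 states):
  v0 = c.0\{a} + (c.0)\{a,c} + c.0\{a} has moves --c--▸ v1
  v1 = 0\{a} has moves (no moves)
Partition-refinement fixed point:
  B0 = {u0, v0}
  B1 = {u1, v1}
u0 ∈ B0, v0 ∈ B0 → same block
Bisimilar ⇒ trace-equivalent.

traces(P) = traces(Q)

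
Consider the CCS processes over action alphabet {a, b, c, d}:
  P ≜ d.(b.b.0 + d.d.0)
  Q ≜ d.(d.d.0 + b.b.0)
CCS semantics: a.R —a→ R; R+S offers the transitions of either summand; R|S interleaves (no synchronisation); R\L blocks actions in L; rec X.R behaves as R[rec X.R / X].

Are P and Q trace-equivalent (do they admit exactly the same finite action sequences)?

traces(P) = traces(Q)

P's transition system — 5 states:
  m0 = d.(b.b.0 + d.d.0) → =d=> m1
  m1 = b.b.0 + d.d.0 → =b=> m2, =d=> m3
  m2 = b.0 → =b=> m4
  m3 = d.0 → =d=> m4
  m4 = 0 → stopped
Q's transition system — 5 states:
  n0 = d.(d.d.0 + b.b.0) → =d=> n1
  n1 = d.d.0 + b.b.0 → =b=> n2, =d=> n3
  n2 = b.0 → =b=> n4
  n3 = d.0 → =d=> n4
  n4 = 0 → stopped
Bisimilarity quotient blocks:
  B0 = {m0, n0}
  B1 = {m1, n1}
  B2 = {m3, n3}
  B3 = {m4, n4}
  B4 = {m2, n2}
m0 ∈ B0, n0 ∈ B0 → same block
Bisimilar ⇒ trace-equivalent.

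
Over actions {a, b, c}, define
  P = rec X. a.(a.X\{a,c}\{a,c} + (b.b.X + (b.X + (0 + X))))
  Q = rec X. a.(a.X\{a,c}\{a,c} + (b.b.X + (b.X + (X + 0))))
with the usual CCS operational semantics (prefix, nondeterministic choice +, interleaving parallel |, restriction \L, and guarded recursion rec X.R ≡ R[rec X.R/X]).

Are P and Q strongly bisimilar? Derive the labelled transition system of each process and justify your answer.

P ~ Q

Reachable graph of P (4 states):
  s0 = rec X. a.(a.X\{a,c}\{a,c} + (b.b.X + (b.X + (0 + X)))) has moves =a=> s1
  s1 = a.(rec X. a.(a.X\{a,c}\{a,c} + (b.b.X + (b.X + (0 + X)))))\{a,c}\{a,c} + (b.b.(rec X. a.(a.X\{a,c}\{a,c} + (b.b.X + (b.X + (0 + X))))) + (b.(rec X. a.(a.X\{a,c}\{a,c} + (b.b.X + (b.X + (0 + X))))) + (0 + (rec X. a.(a.X\{a,c}\{a,c} + (b.b.X + (b.X + (0 + X)))))))) has moves =a=> s1, =a=> s2, =b=> s0, =b=> s3
  s2 = (rec X. a.(a.X\{a,c}\{a,c} + (b.b.X + (b.X + (0 + X)))))\{a,c}\{a,c} has moves deadlocked
  s3 = b.(rec X. a.(a.X\{a,c}\{a,c} + (b.b.X + (b.X + (0 + X))))) has moves =b=> s0
Reachable graph of Q (4 states):
  t0 = rec X. a.(a.X\{a,c}\{a,c} + (b.b.X + (b.X + (X + 0)))) has moves =a=> t1
  t1 = a.(rec X. a.(a.X\{a,c}\{a,c} + (b.b.X + (b.X + (X + 0)))))\{a,c}\{a,c} + (b.b.(rec X. a.(a.X\{a,c}\{a,c} + (b.b.X + (b.X + (X + 0))))) + (b.(rec X. a.(a.X\{a,c}\{a,c} + (b.b.X + (b.X + (X + 0))))) + ((rec X. a.(a.X\{a,c}\{a,c} + (b.b.X + (b.X + (X + 0))))) + 0))) has moves =a=> t1, =a=> t2, =b=> t0, =b=> t3
  t2 = (rec X. a.(a.X\{a,c}\{a,c} + (b.b.X + (b.X + (X + 0)))))\{a,c}\{a,c} has moves deadlocked
  t3 = b.(rec X. a.(a.X\{a,c}\{a,c} + (b.b.X + (b.X + (X + 0))))) has moves =b=> t0
Partition-refinement fixed point:
  B0 = {s0, t0}
  B1 = {s1, t1}
  B2 = {s3, t3}
  B3 = {s2, t2}
s0 ∈ B0, t0 ∈ B0 → same block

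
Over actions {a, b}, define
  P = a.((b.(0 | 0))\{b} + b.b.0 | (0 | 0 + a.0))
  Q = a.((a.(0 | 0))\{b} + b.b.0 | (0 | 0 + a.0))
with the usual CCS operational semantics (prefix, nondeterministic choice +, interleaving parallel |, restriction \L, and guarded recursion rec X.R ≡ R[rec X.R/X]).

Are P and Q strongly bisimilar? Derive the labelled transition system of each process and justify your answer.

NO

LTS(P): 7 reachable states
  m0 = a.((b.(0 | 0))\{b} + b.b.0 | (0 | 0 + a.0)) :: --a--▸ m1
  m1 = (b.(0 | 0))\{b} + b.b.0 | (0 | 0 + a.0) :: --a--▸ m2, --b--▸ m3
  m2 = b.b.0 | 0 :: --b--▸ m4
  m3 = b.0 | (0 | 0 + a.0) :: --a--▸ m4, --b--▸ m5
  m4 = b.0 | 0 :: --b--▸ m6
  m5 = 0 | (0 | 0 + a.0) :: --a--▸ m6
  m6 = 0 | 0 :: deadlocked
LTS(Q): 8 reachable states
  n0 = a.((a.(0 | 0))\{b} + b.b.0 | (0 | 0 + a.0)) :: --a--▸ n1
  n1 = (a.(0 | 0))\{b} + b.b.0 | (0 | 0 + a.0) :: --a--▸ n2, --a--▸ n3, --b--▸ n4
  n2 = (0 | 0)\{b} :: deadlocked
  n3 = b.b.0 | 0 :: --b--▸ n5
  n4 = b.0 | (0 | 0 + a.0) :: --a--▸ n5, --b--▸ n6
  n5 = b.0 | 0 :: --b--▸ n7
  n6 = 0 | (0 | 0 + a.0) :: --a--▸ n7
  n7 = 0 | 0 :: deadlocked
Partition-refinement fixed point:
  B0 = {m0}
  B1 = {m1}
  B2 = {m2, n3}
  B3 = {m4, n5}
  B4 = {m6, n2, n7}
  B5 = {m3, n4}
  B6 = {m5, n6}
  B7 = {n0}
  B8 = {n1}
m0 ∈ B0, n0 ∈ B7 → different blocks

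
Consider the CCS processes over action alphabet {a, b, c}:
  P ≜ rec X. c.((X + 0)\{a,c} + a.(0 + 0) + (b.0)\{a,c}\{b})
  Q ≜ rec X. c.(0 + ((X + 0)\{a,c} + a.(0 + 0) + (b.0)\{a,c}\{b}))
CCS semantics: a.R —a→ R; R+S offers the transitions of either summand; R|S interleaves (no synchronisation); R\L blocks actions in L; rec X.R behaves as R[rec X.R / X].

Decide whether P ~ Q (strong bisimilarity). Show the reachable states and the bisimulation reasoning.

P's transition system — 3 states:
  s0 = rec X. c.((X + 0)\{a,c} + a.(0 + 0) + (b.0)\{a,c}\{b}) | —c→ s1
  s1 = ((rec X. c.((X + 0)\{a,c} + a.(0 + 0) + (b.0)\{a,c}\{b})) + 0)\{a,c} + a.(0 + 0) + (b.0)\{a,c}\{b} | —a→ s2
  s2 = 0 + 0 | ·
Q's transition system — 3 states:
  t0 = rec X. c.(0 + ((X + 0)\{a,c} + a.(0 + 0) + (b.0)\{a,c}\{b})) | —c→ t1
  t1 = 0 + (((rec X. c.(0 + ((X + 0)\{a,c} + a.(0 + 0) + (b.0)\{a,c}\{b}))) + 0)\{a,c} + a.(0 + 0) + (b.0)\{a,c}\{b}) | —a→ t2
  t2 = 0 + 0 | ·
Partition-refinement fixed point:
  B0 = {s0, t0}
  B1 = {s1, t1}
  B2 = {s2, t2}
s0 ∈ B0, t0 ∈ B0 → same block

P ~ Q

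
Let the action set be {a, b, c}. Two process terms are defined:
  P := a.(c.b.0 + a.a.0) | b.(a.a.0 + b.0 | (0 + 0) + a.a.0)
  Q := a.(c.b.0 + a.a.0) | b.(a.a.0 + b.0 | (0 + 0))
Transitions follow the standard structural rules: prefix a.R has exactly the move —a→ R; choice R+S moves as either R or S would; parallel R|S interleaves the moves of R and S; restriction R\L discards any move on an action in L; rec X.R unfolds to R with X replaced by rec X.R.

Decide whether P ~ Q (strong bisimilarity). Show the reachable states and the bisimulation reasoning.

P ~ Q

P's transition system — 25 states:
  u0 = a.(c.b.0 + a.a.0) | b.(a.a.0 + b.0 | (0 + 0) + a.a.0) has moves =a=> u1, =b=> u2
  u1 = (c.b.0 + a.a.0) | b.(a.a.0 + b.0 | (0 + 0) + a.a.0) has moves =a=> u3, =b=> u4, =c=> u5
  u2 = a.(c.b.0 + a.a.0) | (a.a.0 + b.0 | (0 + 0) + a.a.0) has moves =a=> u4, =a=> u6, =b=> u7
  u3 = a.0 | b.(a.a.0 + b.0 | (0 + 0) + a.a.0) has moves =a=> u8, =b=> u9
  u4 = (c.b.0 + a.a.0) | (a.a.0 + b.0 | (0 + 0) + a.a.0) has moves =a=> u10, =a=> u9, =b=> u11, =c=> u12
  u5 = b.0 | b.(a.a.0 + b.0 | (0 + 0) + a.a.0) has moves =b=> u12, =b=> u8
  u6 = a.(c.b.0 + a.a.0) | a.0 has moves =a=> u10, =a=> u13
  u7 = a.(c.b.0 + a.a.0) | (0 | (0 + 0)) has moves =a=> u11
  u8 = 0 | b.(a.a.0 + b.0 | (0 + 0) + a.a.0) has moves =b=> u14
  u9 = a.0 | (a.a.0 + b.0 | (0 + 0) + a.a.0) has moves =a=> u14, =a=> u15, =b=> u16
  u10 = (c.b.0 + a.a.0) | a.0 has moves =a=> u15, =a=> u17, =c=> u18
  u11 = (c.b.0 + a.a.0) | (0 | (0 + 0)) has moves =a=> u16, =c=> u19
  u12 = b.0 | (a.a.0 + b.0 | (0 + 0) + a.a.0) has moves =a=> u18, =b=> u14, =b=> u19
  u13 = a.(c.b.0 + a.a.0) | 0 has moves =a=> u17
  u14 = 0 | (a.a.0 + b.0 | (0 + 0) + a.a.0) has moves =a=> u20, =b=> u21
  u15 = a.0 | a.0 has moves =a=> u20, =a=> u22
  u16 = a.0 | (0 | (0 + 0)) has moves =a=> u21
  u17 = (c.b.0 + a.a.0) | 0 has moves =a=> u22, =c=> u23
  u18 = b.0 | a.0 has moves =a=> u23, =b=> u20
  u19 = b.0 | (0 | (0 + 0)) has moves =b=> u21
  u20 = 0 | a.0 has moves =a=> u24
  u21 = 0 | (0 | (0 + 0)) has moves ·
  u22 = a.0 | 0 has moves =a=> u24
  u23 = b.0 | 0 has moves =b=> u24
  u24 = 0 | 0 has moves ·
Q's transition system — 25 states:
  v0 = a.(c.b.0 + a.a.0) | b.(a.a.0 + b.0 | (0 + 0)) has moves =a=> v1, =b=> v2
  v1 = (c.b.0 + a.a.0) | b.(a.a.0 + b.0 | (0 + 0)) has moves =a=> v3, =b=> v4, =c=> v5
  v2 = a.(c.b.0 + a.a.0) | (a.a.0 + b.0 | (0 + 0)) has moves =a=> v4, =a=> v6, =b=> v7
  v3 = a.0 | b.(a.a.0 + b.0 | (0 + 0)) has moves =a=> v8, =b=> v9
  v4 = (c.b.0 + a.a.0) | (a.a.0 + b.0 | (0 + 0)) has moves =a=> v10, =a=> v9, =b=> v11, =c=> v12
  v5 = b.0 | b.(a.a.0 + b.0 | (0 + 0)) has moves =b=> v12, =b=> v8
  v6 = a.(c.b.0 + a.a.0) | a.0 has moves =a=> v10, =a=> v13
  v7 = a.(c.b.0 + a.a.0) | (0 | (0 + 0)) has moves =a=> v11
  v8 = 0 | b.(a.a.0 + b.0 | (0 + 0)) has moves =b=> v14
  v9 = a.0 | (a.a.0 + b.0 | (0 + 0)) has moves =a=> v14, =a=> v15, =b=> v16
  v10 = (c.b.0 + a.a.0) | a.0 has moves =a=> v15, =a=> v17, =c=> v18
  v11 = (c.b.0 + a.a.0) | (0 | (0 + 0)) has moves =a=> v16, =c=> v19
  v12 = b.0 | (a.a.0 + b.0 | (0 + 0)) has moves =a=> v18, =b=> v14, =b=> v19
  v13 = a.(c.b.0 + a.a.0) | 0 has moves =a=> v17
  v14 = 0 | (a.a.0 + b.0 | (0 + 0)) has moves =a=> v20, =b=> v21
  v15 = a.0 | a.0 has moves =a=> v20, =a=> v22
  v16 = a.0 | (0 | (0 + 0)) has moves =a=> v21
  v17 = (c.b.0 + a.a.0) | 0 has moves =a=> v22, =c=> v23
  v18 = b.0 | a.0 has moves =a=> v23, =b=> v20
  v19 = b.0 | (0 | (0 + 0)) has moves =b=> v21
  v20 = 0 | a.0 has moves =a=> v24
  v21 = 0 | (0 | (0 + 0)) has moves ·
  v22 = a.0 | 0 has moves =a=> v24
  v23 = b.0 | 0 has moves =b=> v24
  v24 = 0 | 0 has moves ·
Bisimilarity quotient blocks:
  B0 = {u0, v0}
  B1 = {u2, v2}
  B2 = {u6, v6}
  B3 = {u10, v10}
  B4 = {u18, v18}
  B5 = {u16, u20, u22, v16, v20, v22}
  B6 = {u21, u24, v21, v24}
  B7 = {u19, u23, v19, v23}
  B8 = {u15, v15}
  B9 = {u11, u17, v11, v17}
  B10 = {u13, u7, v13, v7}
  B11 = {u4, v4}
  B12 = {u9, v9}
  B13 = {u14, v14}
  B14 = {u12, v12}
  B15 = {u1, v1}
  B16 = {u3, v3}
  B17 = {u8, v8}
  B18 = {u5, v5}
u0 ∈ B0, v0 ∈ B0 → same block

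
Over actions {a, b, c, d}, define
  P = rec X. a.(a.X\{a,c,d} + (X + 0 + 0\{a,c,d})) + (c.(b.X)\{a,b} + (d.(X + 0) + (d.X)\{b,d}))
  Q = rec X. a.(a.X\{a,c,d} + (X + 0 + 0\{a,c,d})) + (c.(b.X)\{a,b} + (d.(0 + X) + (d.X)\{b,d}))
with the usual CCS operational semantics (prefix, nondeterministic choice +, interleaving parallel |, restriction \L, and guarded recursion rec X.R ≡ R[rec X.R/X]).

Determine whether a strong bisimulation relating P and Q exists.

P ~ Q

Reachable graph of P (5 states):
  m0 = rec X. a.(a.X\{a,c,d} + (X + 0 + 0\{a,c,d})) + (c.(b.X)\{a,b} + (d.(X + 0) + (d.X)\{b,d})) has moves ··a··> m1, ··c··> m2, ··d··> m3
  m1 = a.(rec X. a.(a.X\{a,c,d} + (X + 0 + 0\{a,c,d})) + (c.(b.X)\{a,b} + (d.(X + 0) + (d.X)\{b,d})))\{a,c,d} + ((rec X. a.(a.X\{a,c,d} + (X + 0 + 0\{a,c,d})) + (c.(b.X)\{a,b} + (d.(X + 0) + (d.X)\{b,d}))) + 0 + 0\{a,c,d}) has moves ··a··> m1, ··a··> m4, ··c··> m2, ··d··> m3
  m2 = (b.(rec X. a.(a.X\{a,c,d} + (X + 0 + 0\{a,c,d})) + (c.(b.X)\{a,b} + (d.(X + 0) + (d.X)\{b,d}))))\{a,b} has moves ·
  m3 = (rec X. a.(a.X\{a,c,d} + (X + 0 + 0\{a,c,d})) + (c.(b.X)\{a,b} + (d.(X + 0) + (d.X)\{b,d}))) + 0 has moves ··a··> m1, ··c··> m2, ··d··> m3
  m4 = (rec X. a.(a.X\{a,c,d} + (X + 0 + 0\{a,c,d})) + (c.(b.X)\{a,b} + (d.(X + 0) + (d.X)\{b,d})))\{a,c,d} has moves ·
Reachable graph of Q (5 states):
  n0 = rec X. a.(a.X\{a,c,d} + (X + 0 + 0\{a,c,d})) + (c.(b.X)\{a,b} + (d.(0 + X) + (d.X)\{b,d})) has moves ··a··> n1, ··c··> n2, ··d··> n3
  n1 = a.(rec X. a.(a.X\{a,c,d} + (X + 0 + 0\{a,c,d})) + (c.(b.X)\{a,b} + (d.(0 + X) + (d.X)\{b,d})))\{a,c,d} + ((rec X. a.(a.X\{a,c,d} + (X + 0 + 0\{a,c,d})) + (c.(b.X)\{a,b} + (d.(0 + X) + (d.X)\{b,d}))) + 0 + 0\{a,c,d}) has moves ··a··> n1, ··a··> n4, ··c··> n2, ··d··> n3
  n2 = (b.(rec X. a.(a.X\{a,c,d} + (X + 0 + 0\{a,c,d})) + (c.(b.X)\{a,b} + (d.(0 + X) + (d.X)\{b,d}))))\{a,b} has moves ·
  n3 = 0 + (rec X. a.(a.X\{a,c,d} + (X + 0 + 0\{a,c,d})) + (c.(b.X)\{a,b} + (d.(0 + X) + (d.X)\{b,d}))) has moves ··a··> n1, ··c··> n2, ··d··> n3
  n4 = (rec X. a.(a.X\{a,c,d} + (X + 0 + 0\{a,c,d})) + (c.(b.X)\{a,b} + (d.(0 + X) + (d.X)\{b,d})))\{a,c,d} has moves ·
Partition-refinement fixed point:
  B0 = {m0, m3, n0, n3}
  B1 = {m2, m4, n2, n4}
  B2 = {m1, n1}
m0 ∈ B0, n0 ∈ B0 → same block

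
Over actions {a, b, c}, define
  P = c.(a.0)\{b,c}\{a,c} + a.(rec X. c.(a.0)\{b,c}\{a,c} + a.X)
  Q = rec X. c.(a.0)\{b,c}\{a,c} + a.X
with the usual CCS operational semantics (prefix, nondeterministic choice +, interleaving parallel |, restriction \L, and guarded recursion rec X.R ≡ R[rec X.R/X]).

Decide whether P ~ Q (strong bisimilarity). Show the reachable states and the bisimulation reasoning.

bisimilar

Reachable graph of P (3 states):
  s0 = c.(a.0)\{b,c}\{a,c} + a.(rec X. c.(a.0)\{b,c}\{a,c} + a.X) :: -a-> s1, -c-> s2
  s1 = rec X. c.(a.0)\{b,c}\{a,c} + a.X :: -a-> s1, -c-> s2
  s2 = (a.0)\{b,c}\{a,c} :: stopped
Reachable graph of Q (2 states):
  t0 = rec X. c.(a.0)\{b,c}\{a,c} + a.X :: -a-> t0, -c-> t1
  t1 = (a.0)\{b,c}\{a,c} :: stopped
Bisimilarity quotient blocks:
  B0 = {s0, s1, t0}
  B1 = {s2, t1}
s0 ∈ B0, t0 ∈ B0 → same block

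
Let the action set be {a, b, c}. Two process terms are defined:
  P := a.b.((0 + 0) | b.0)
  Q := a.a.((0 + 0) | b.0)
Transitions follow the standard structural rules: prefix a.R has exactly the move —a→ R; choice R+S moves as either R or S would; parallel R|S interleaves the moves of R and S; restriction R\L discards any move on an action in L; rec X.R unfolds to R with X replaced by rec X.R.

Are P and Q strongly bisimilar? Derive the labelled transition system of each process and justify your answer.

P's transition system — 4 states:
  m0 = a.b.((0 + 0) | b.0) :: ··a··> m1
  m1 = b.((0 + 0) | b.0) :: ··b··> m2
  m2 = (0 + 0) | b.0 :: ··b··> m3
  m3 = (0 + 0) | 0 :: deadlocked
Q's transition system — 4 states:
  n0 = a.a.((0 + 0) | b.0) :: ··a··> n1
  n1 = a.((0 + 0) | b.0) :: ··a··> n2
  n2 = (0 + 0) | b.0 :: ··b··> n3
  n3 = (0 + 0) | 0 :: deadlocked
Partition-refinement fixed point:
  B0 = {m0}
  B1 = {m1}
  B2 = {m2, n2}
  B3 = {m3, n3}
  B4 = {n0}
  B5 = {n1}
m0 ∈ B0, n0 ∈ B4 → different blocks

not bisimilar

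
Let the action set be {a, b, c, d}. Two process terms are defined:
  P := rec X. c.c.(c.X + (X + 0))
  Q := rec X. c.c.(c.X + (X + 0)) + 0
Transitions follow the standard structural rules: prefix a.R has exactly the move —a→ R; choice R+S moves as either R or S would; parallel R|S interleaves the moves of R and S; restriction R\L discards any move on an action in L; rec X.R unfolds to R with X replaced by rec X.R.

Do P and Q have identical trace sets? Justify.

traces(P) = traces(Q)

LTS(P): 3 reachable states
  p0 = rec X. c.c.(c.X + (X + 0)) has moves —c→ p1
  p1 = c.(c.(rec X. c.c.(c.X + (X + 0))) + ((rec X. c.c.(c.X + (X + 0))) + 0)) has moves —c→ p2
  p2 = c.(rec X. c.c.(c.X + (X + 0))) + ((rec X. c.c.(c.X + (X + 0))) + 0) has moves —c→ p0, —c→ p1
LTS(Q): 3 reachable states
  q0 = rec X. c.c.(c.X + (X + 0)) + 0 has moves —c→ q1
  q1 = c.(c.(rec X. c.c.(c.X + (X + 0)) + 0) + ((rec X. c.c.(c.X + (X + 0)) + 0) + 0)) has moves —c→ q2
  q2 = c.(rec X. c.c.(c.X + (X + 0)) + 0) + ((rec X. c.c.(c.X + (X + 0)) + 0) + 0) has moves —c→ q0, —c→ q1
Partition-refinement fixed point:
  B0 = {p0, p1, p2, q0, q1, q2}
p0 ∈ B0, q0 ∈ B0 → same block
Bisimilar ⇒ trace-equivalent.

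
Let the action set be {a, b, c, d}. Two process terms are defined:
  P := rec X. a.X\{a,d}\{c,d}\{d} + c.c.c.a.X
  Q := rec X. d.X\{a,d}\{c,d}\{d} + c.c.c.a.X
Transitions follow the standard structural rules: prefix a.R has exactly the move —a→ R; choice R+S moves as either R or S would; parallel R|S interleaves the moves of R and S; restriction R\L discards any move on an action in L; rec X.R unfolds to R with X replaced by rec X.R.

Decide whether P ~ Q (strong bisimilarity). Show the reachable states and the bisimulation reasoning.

P's transition system — 5 states:
  u0 = rec X. a.X\{a,d}\{c,d}\{d} + c.c.c.a.X → -a-> u1, -c-> u2
  u1 = (rec X. a.X\{a,d}\{c,d}\{d} + c.c.c.a.X)\{a,d}\{c,d}\{d} → (no moves)
  u2 = c.c.a.(rec X. a.X\{a,d}\{c,d}\{d} + c.c.c.a.X) → -c-> u3
  u3 = c.a.(rec X. a.X\{a,d}\{c,d}\{d} + c.c.c.a.X) → -c-> u4
  u4 = a.(rec X. a.X\{a,d}\{c,d}\{d} + c.c.c.a.X) → -a-> u0
Q's transition system — 5 states:
  v0 = rec X. d.X\{a,d}\{c,d}\{d} + c.c.c.a.X → -c-> v1, -d-> v2
  v1 = c.c.a.(rec X. d.X\{a,d}\{c,d}\{d} + c.c.c.a.X) → -c-> v3
  v2 = (rec X. d.X\{a,d}\{c,d}\{d} + c.c.c.a.X)\{a,d}\{c,d}\{d} → (no moves)
  v3 = c.a.(rec X. d.X\{a,d}\{c,d}\{d} + c.c.c.a.X) → -c-> v4
  v4 = a.(rec X. d.X\{a,d}\{c,d}\{d} + c.c.c.a.X) → -a-> v0
Bisimilarity quotient blocks:
  B0 = {u0}
  B1 = {u2}
  B2 = {u3}
  B3 = {u4}
  B4 = {u1, v2}
  B5 = {v0}
  B6 = {v1}
  B7 = {v3}
  B8 = {v4}
u0 ∈ B0, v0 ∈ B5 → different blocks

NO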